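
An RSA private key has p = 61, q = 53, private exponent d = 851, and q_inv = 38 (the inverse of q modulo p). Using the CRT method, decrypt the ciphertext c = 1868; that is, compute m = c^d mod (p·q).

2219

d_p = d mod (p−1) = 851 mod 60 = 11; d_q = d mod (q−1) = 19.
m₁ = c^(d_p) mod p: c ≡ 38 (mod 61), and 38^11 mod 61 = 23.
m₂ = c^(d_q) mod q: c ≡ 13 (mod 53), and 13^19 mod 53 = 46.
h = q_inv·(m₁ − m₂) mod p = 38·(23 − 46) mod 61 = 41.
m = m₂ + h·q = 46 + 41·53 = 2219.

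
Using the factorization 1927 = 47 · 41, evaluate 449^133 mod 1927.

Mod 47: 449 ≡ 26; by Fermat, exponent reduces to 133 mod 46 = 41; 26^41 ≡ 30 (mod 47).
Mod 41: 449 ≡ 39; by Fermat, exponent reduces to 133 mod 40 = 13; 39^13 ≡ 8 (mod 41).
Combine by CRT: x ≡ 30 (mod 47), x ≡ 8 (mod 41) ⇒ x ≡ 500 (mod 1927).

500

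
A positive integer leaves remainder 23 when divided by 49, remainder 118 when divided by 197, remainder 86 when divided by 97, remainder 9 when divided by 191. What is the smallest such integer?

From a ≡ 23 (mod 49) write a = 23 + 49t. Substituting into a ≡ 118 (mod 197) gives 49t ≡ 95 (mod 197), and since 49⁻¹ ≡ 193 (mod 197), t ≡ 14. Hence a ≡ 23 + 49·14 = 709 (mod 9653).
From a ≡ 709 (mod 9653) write a = 709 + 9653t. Substituting into a ≡ 86 (mod 97) gives 9653t ≡ 56 (mod 97), and since 50⁻¹ ≡ 33 (mod 97), t ≡ 5. Hence a ≡ 709 + 9653·5 = 48974 (mod 936341).
From a ≡ 48974 (mod 936341) write a = 48974 + 936341t. Substituting into a ≡ 9 (mod 191) gives 936341t ≡ 122 (mod 191), and since 59⁻¹ ≡ 68 (mod 191), t ≡ 83. Hence a ≡ 48974 + 936341·83 = 77765277 (mod 178841131).

77765277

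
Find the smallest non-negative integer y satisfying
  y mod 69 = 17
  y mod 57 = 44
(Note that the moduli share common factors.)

500

gcd(69, 57) = 3 and 3 | (44 − 17), so the pair is consistent; merging gives y ≡ 500 (mod 1311), where 1311 = lcm(69, 57).
The solution is unique modulo lcm(69, 57) = 1311.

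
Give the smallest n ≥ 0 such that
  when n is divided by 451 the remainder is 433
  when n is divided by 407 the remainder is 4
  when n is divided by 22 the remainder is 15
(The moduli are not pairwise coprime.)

gcd(451, 407) = 11 and 11 | (4 − 433), so the pair is consistent; merging gives n ≡ 8551 (mod 16687), where 16687 = lcm(451, 407).
gcd(16687, 22) = 11 and 11 | (15 − 8551), so the pair is consistent; merging gives n ≡ 8551 (mod 33374), where 33374 = lcm(16687, 22).
The solution is unique modulo lcm(451, 407, 22) = 33374.

8551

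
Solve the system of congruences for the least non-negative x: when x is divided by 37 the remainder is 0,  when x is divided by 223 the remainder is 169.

3737

From x ≡ 0 (mod 37) write x = 0 + 37t. Substituting into x ≡ 169 (mod 223) gives 37t ≡ 169 (mod 223), and since 37⁻¹ ≡ 217 (mod 223), t ≡ 101. Hence x ≡ 0 + 37·101 = 3737 (mod 8251).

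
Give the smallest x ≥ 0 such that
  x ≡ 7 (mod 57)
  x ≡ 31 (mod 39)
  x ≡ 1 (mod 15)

3541

gcd(57, 39) = 3 and 3 | (31 − 7), so the pair is consistent; merging gives x ≡ 577 (mod 741), where 741 = lcm(57, 39).
gcd(741, 15) = 3 and 3 | (1 − 577), so the pair is consistent; merging gives x ≡ 3541 (mod 3705), where 3705 = lcm(741, 15).
The solution is unique modulo lcm(57, 39, 15) = 3705.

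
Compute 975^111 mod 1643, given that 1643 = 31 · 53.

Mod 31: 975 ≡ 14; by Fermat, exponent reduces to 111 mod 30 = 21; 14^21 ≡ 8 (mod 31).
Mod 53: 975 ≡ 21; by Fermat, exponent reduces to 111 mod 52 = 7; 21^7 ≡ 35 (mod 53).
Combine by CRT: x ≡ 8 (mod 31), x ≡ 35 (mod 53) ⇒ x ≡ 194 (mod 1643).

194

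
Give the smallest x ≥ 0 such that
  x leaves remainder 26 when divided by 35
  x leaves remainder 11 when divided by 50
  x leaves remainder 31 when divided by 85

Combine the congruences pairwise.
gcd(35, 50) = 5 and 5 | (11 − 26), so the pair is consistent; merging gives x ≡ 61 (mod 350), where 350 = lcm(35, 50).
gcd(350, 85) = 5 and 5 | (31 − 61), so the pair is consistent; merging gives x ≡ 4961 (mod 5950), where 5950 = lcm(350, 85).
The solution is unique modulo lcm(35, 50, 85) = 5950.

4961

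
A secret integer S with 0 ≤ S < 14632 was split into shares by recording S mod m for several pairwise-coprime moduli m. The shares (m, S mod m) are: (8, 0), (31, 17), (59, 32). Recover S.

The moduli are pairwise coprime; N = 8·31·59 = 14632.
N/8 = 1829; 1829 ≡ 5 (mod 8); 5·5 ≡ 1, so inverse 5.
N/31 = 472; 472 ≡ 7 (mod 31); 7·9 ≡ 1, so inverse 9.
N/59 = 248; 248 ≡ 12 (mod 59); 12·5 ≡ 1, so inverse 5.
S ≡ 0·1829·5 + 17·472·9 + 32·248·5 = 111896.
111896 mod 14632 = 9472.

9472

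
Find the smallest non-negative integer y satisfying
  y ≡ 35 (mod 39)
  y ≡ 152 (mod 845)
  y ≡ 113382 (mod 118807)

707417

Combine the congruences pairwise.
gcd(39, 845) = 13 and 13 | (152 − 35), so the pair is consistent; merging gives y ≡ 152 (mod 2535), where 2535 = lcm(39, 845).
gcd(2535, 118807) = 169 and 169 | (113382 − 152), so the pair is consistent; merging gives y ≡ 707417 (mod 1782105), where 1782105 = lcm(2535, 118807).
The solution is unique modulo lcm(39, 845, 118807) = 1782105.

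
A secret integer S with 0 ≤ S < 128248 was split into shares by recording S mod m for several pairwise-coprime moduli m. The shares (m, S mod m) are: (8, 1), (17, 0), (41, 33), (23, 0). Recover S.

The moduli are pairwise coprime; N = 8·17·41·23 = 128248.
N/8 = 16031; 16031 ≡ 7 (mod 8); 7·7 ≡ 1, so inverse 7.
N/17 = 7544; 7544 ≡ 13 (mod 17); 13·4 ≡ 1, so inverse 4.
N/41 = 3128; 3128 ≡ 12 (mod 41); 12·24 ≡ 1, so inverse 24.
N/23 = 5576; 5576 ≡ 10 (mod 23); 10·7 ≡ 1, so inverse 7.
S ≡ 1·16031·7 + 0·7544·4 + 33·3128·24 + 0·5576·7 = 2589593.
2589593 mod 128248 = 24633.

24633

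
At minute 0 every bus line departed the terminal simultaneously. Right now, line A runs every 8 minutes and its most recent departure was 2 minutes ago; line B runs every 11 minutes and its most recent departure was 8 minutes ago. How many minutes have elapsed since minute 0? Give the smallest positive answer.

74

Combine the congruences pairwise.
From t ≡ 2 (mod 8) write t = 2 + 8s. Substituting into t ≡ 8 (mod 11) gives 8s ≡ 6 (mod 11), and since 8⁻¹ ≡ 7 (mod 11), s ≡ 9. Hence t ≡ 2 + 8·9 = 74 (mod 88).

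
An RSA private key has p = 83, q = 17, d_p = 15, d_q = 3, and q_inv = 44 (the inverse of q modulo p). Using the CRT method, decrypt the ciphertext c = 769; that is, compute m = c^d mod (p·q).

268

m₁ = c^(d_p) mod p: c ≡ 22 (mod 83), and 22^15 mod 83 = 19.
m₂ = c^(d_q) mod q: c ≡ 4 (mod 17), and 4^3 mod 17 = 13.
h = q_inv·(m₁ − m₂) mod p = 44·(19 − 13) mod 83 = 15.
m = m₂ + h·q = 13 + 15·17 = 268.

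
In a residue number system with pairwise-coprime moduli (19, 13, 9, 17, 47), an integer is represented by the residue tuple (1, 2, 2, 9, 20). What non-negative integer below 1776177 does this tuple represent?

56279

From x ≡ 1 (mod 19) write x = 1 + 19t. Substituting into x ≡ 2 (mod 13) gives 19t ≡ 1 (mod 13), and since 6⁻¹ ≡ 11 (mod 13), t ≡ 11. Hence x ≡ 1 + 19·11 = 210 (mod 247).
From x ≡ 210 (mod 247) write x = 210 + 247t. Substituting into x ≡ 2 (mod 9) gives 247t ≡ 8 (mod 9), and since 4⁻¹ ≡ 7 (mod 9), t ≡ 2. Hence x ≡ 210 + 247·2 = 704 (mod 2223).
From x ≡ 704 (mod 2223) write x = 704 + 2223t. Substituting into x ≡ 9 (mod 17) gives 2223t ≡ 2 (mod 17), and since 13⁻¹ ≡ 4 (mod 17), t ≡ 8. Hence x ≡ 704 + 2223·8 = 18488 (mod 37791).
From x ≡ 18488 (mod 37791) write x = 18488 + 37791t. Substituting into x ≡ 20 (mod 47) gives 37791t ≡ 3 (mod 47), and since 3⁻¹ ≡ 16 (mod 47), t ≡ 1. Hence x ≡ 18488 + 37791·1 = 56279 (mod 1776177).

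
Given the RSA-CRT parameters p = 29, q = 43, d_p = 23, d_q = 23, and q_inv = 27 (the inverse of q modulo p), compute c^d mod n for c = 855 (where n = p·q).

m₁ = c^(d_p) mod p: c ≡ 14 (mod 29), and 14^23 mod 29 = 26.
m₂ = c^(d_q) mod q: c ≡ 38 (mod 43), and 38^23 mod 43 = 25.
h = q_inv·(m₁ − m₂) mod p = 27·(26 − 25) mod 29 = 27.
m = m₂ + h·q = 25 + 27·43 = 1186.

1186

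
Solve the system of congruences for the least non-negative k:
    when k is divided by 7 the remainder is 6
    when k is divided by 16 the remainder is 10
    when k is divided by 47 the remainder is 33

4122

The moduli are pairwise coprime; N = 7·16·47 = 5264.
N/7 = 752; 752 ≡ 3 (mod 7); 3·5 ≡ 1, so inverse 5.
N/16 = 329; 329 ≡ 9 (mod 16); 9·9 ≡ 1, so inverse 9.
N/47 = 112; 112 ≡ 18 (mod 47); 18·34 ≡ 1, so inverse 34.
k ≡ 6·752·5 + 10·329·9 + 33·112·34 = 177834.
177834 mod 5264 = 4122.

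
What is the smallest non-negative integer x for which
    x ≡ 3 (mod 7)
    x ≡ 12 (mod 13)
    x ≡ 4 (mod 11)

The moduli are pairwise coprime; N = 7·13·11 = 1001.
N/7 = 143; 143 ≡ 3 (mod 7); 3·5 ≡ 1, so inverse 5.
N/13 = 77; 77 ≡ 12 (mod 13); 12·12 ≡ 1, so inverse 12.
N/11 = 91; 91 ≡ 3 (mod 11); 3·4 ≡ 1, so inverse 4.
x ≡ 3·143·5 + 12·77·12 + 4·91·4 = 14689.
14689 mod 1001 = 675.

675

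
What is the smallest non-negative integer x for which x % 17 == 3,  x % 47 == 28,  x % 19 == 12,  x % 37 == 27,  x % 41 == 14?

1384789

From x ≡ 3 (mod 17) write x = 3 + 17t. Substituting into x ≡ 28 (mod 47) gives 17t ≡ 25 (mod 47), and since 17⁻¹ ≡ 36 (mod 47), t ≡ 7. Hence x ≡ 3 + 17·7 = 122 (mod 799).
From x ≡ 122 (mod 799) write x = 122 + 799t. Substituting into x ≡ 12 (mod 19) gives 799t ≡ 4 (mod 19), and since 1⁻¹ ≡ 1 (mod 19), t ≡ 4. Hence x ≡ 122 + 799·4 = 3318 (mod 15181).
From x ≡ 3318 (mod 15181) write x = 3318 + 15181t. Substituting into x ≡ 27 (mod 37) gives 15181t ≡ 2 (mod 37), and since 11⁻¹ ≡ 27 (mod 37), t ≡ 17. Hence x ≡ 3318 + 15181·17 = 261395 (mod 561697).
From x ≡ 261395 (mod 561697) write x = 261395 + 561697t. Substituting into x ≡ 14 (mod 41) gives 561697t ≡ 35 (mod 41), and since 38⁻¹ ≡ 27 (mod 41), t ≡ 2. Hence x ≡ 261395 + 561697·2 = 1384789 (mod 23029577).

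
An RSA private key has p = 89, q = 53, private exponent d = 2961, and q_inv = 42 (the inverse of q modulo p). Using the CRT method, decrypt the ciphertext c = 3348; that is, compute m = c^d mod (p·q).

322

d_p = d mod (p−1) = 2961 mod 88 = 57; d_q = d mod (q−1) = 49.
m₁ = c^(d_p) mod p: c ≡ 55 (mod 89), and 55^57 mod 89 = 55.
m₂ = c^(d_q) mod q: c ≡ 9 (mod 53), and 9^49 mod 53 = 4.
h = q_inv·(m₁ − m₂) mod p = 42·(55 − 4) mod 89 = 6.
m = m₂ + h·q = 4 + 6·53 = 322.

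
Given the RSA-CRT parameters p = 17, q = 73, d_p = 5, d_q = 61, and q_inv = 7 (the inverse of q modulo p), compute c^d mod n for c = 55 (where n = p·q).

89

m₁ = c^(d_p) mod p: c ≡ 4 (mod 17), and 4^5 mod 17 = 4.
m₂ = c^(d_q) mod q: c ≡ 55 (mod 73), and 55^61 mod 73 = 16.
h = q_inv·(m₁ − m₂) mod p = 7·(4 − 16) mod 17 = 1.
m = m₂ + h·q = 16 + 1·73 = 89.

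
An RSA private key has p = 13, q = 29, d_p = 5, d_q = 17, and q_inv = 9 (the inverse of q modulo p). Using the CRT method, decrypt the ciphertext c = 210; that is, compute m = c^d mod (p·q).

m₁ = c^(d_p) mod p: c ≡ 2 (mod 13), and 2^5 mod 13 = 6.
m₂ = c^(d_q) mod q: c ≡ 7 (mod 29), and 7^17 mod 29 = 24.
h = q_inv·(m₁ − m₂) mod p = 9·(6 − 24) mod 13 = 7.
m = m₂ + h·q = 24 + 7·29 = 227.

227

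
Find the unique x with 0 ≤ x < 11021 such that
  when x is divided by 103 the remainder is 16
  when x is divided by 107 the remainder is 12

119

From x ≡ 16 (mod 103) write x = 16 + 103t. Substituting into x ≡ 12 (mod 107) gives 103t ≡ 103 (mod 107), and since 103⁻¹ ≡ 80 (mod 107), t ≡ 1. Hence x ≡ 16 + 103·1 = 119 (mod 11021).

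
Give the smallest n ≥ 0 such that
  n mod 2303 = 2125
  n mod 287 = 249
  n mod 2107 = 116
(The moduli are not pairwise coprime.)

1934342

Combine the congruences pairwise.
gcd(2303, 287) = 7 and 7 | (249 − 2125), so the pair is consistent; merging gives n ≡ 45882 (mod 94423), where 94423 = lcm(2303, 287).
gcd(94423, 2107) = 49 and 49 | (116 − 45882), so the pair is consistent; merging gives n ≡ 1934342 (mod 4060189), where 4060189 = lcm(94423, 2107).
The solution is unique modulo lcm(2303, 287, 2107) = 4060189.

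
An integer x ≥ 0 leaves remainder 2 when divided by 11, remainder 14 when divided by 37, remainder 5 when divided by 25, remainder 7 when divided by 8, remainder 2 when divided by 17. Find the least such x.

Combine the congruences pairwise.
From x ≡ 2 (mod 11) write x = 2 + 11t. Substituting into x ≡ 14 (mod 37) gives 11t ≡ 12 (mod 37), and since 11⁻¹ ≡ 27 (mod 37), t ≡ 28. Hence x ≡ 2 + 11·28 = 310 (mod 407).
From x ≡ 310 (mod 407) write x = 310 + 407t. Substituting into x ≡ 5 (mod 25) gives 407t ≡ 20 (mod 25), and since 7⁻¹ ≡ 18 (mod 25), t ≡ 10. Hence x ≡ 310 + 407·10 = 4380 (mod 10175).
From x ≡ 4380 (mod 10175) write x = 4380 + 10175t. Substituting into x ≡ 7 (mod 8) gives 10175t ≡ 3 (mod 8), and since 7⁻¹ ≡ 7 (mod 8), t ≡ 5. Hence x ≡ 4380 + 10175·5 = 55255 (mod 81400).
From x ≡ 55255 (mod 81400) write x = 55255 + 81400t. Substituting into x ≡ 2 (mod 17) gives 81400t ≡ 14 (mod 17), and since 4⁻¹ ≡ 13 (mod 17), t ≡ 12. Hence x ≡ 55255 + 81400·12 = 1032055 (mod 1383800).

1032055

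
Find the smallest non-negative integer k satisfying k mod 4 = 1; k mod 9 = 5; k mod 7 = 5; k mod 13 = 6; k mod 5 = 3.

The moduli are pairwise coprime; N = 4·9·7·13·5 = 16380.
N/4 = 4095; 4095 ≡ 3 (mod 4); 3·3 ≡ 1, so inverse 3.
N/9 = 1820; 1820 ≡ 2 (mod 9); 2·5 ≡ 1, so inverse 5.
N/7 = 2340; 2340 ≡ 2 (mod 7); 2·4 ≡ 1, so inverse 4.
N/13 = 1260; 1260 ≡ 12 (mod 13); 12·12 ≡ 1, so inverse 12.
N/5 = 3276; 3276 ≡ 1 (mod 5), inverse 1.
k ≡ 1·4095·3 + 5·1820·5 + 5·2340·4 + 6·1260·12 + 3·3276·1 = 205133.
205133 mod 16380 = 8573.

8573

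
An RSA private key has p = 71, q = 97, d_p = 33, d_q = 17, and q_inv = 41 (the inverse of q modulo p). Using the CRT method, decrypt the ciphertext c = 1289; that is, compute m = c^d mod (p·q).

m₁ = c^(d_p) mod p: c ≡ 11 (mod 71), and 11^33 mod 71 = 44.
m₂ = c^(d_q) mod q: c ≡ 28 (mod 97), and 28^17 mod 97 = 69.
h = q_inv·(m₁ − m₂) mod p = 41·(44 − 69) mod 71 = 40.
m = m₂ + h·q = 69 + 40·97 = 3949.

3949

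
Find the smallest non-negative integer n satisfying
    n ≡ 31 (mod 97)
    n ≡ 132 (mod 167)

Combine the congruences pairwise.
From n ≡ 31 (mod 97) write n = 31 + 97t. Substituting into n ≡ 132 (mod 167) gives 97t ≡ 101 (mod 167), and since 97⁻¹ ≡ 31 (mod 167), t ≡ 125. Hence n ≡ 31 + 97·125 = 12156 (mod 16199).

12156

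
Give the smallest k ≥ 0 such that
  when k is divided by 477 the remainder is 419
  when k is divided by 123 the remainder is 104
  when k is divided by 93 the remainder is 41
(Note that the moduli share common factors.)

gcd(477, 123) = 3 and 3 | (104 − 419), so the pair is consistent; merging gives k ≡ 10436 (mod 19557), where 19557 = lcm(477, 123).
gcd(19557, 93) = 3 and 3 | (41 − 10436), so the pair is consistent; merging gives k ≡ 362462 (mod 606267), where 606267 = lcm(19557, 93).
The solution is unique modulo lcm(477, 123, 93) = 606267.

362462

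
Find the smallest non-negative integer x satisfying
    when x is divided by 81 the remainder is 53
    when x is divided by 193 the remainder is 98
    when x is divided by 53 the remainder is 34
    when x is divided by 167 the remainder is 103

111433859

The moduli are pairwise coprime; N = 81·193·53·167 = 138367683.
N/81 = 1708243; 1708243 ≡ 34 (mod 81); 34·31 ≡ 1, so inverse 31.
N/193 = 716931; 716931 ≡ 129 (mod 193); 129·3 ≡ 1, so inverse 3.
N/53 = 2610711; 2610711 ≡ 37 (mod 53); 37·43 ≡ 1, so inverse 43.
N/167 = 828549; 828549 ≡ 62 (mod 167); 62·132 ≡ 1, so inverse 132.
x ≡ 53·1708243·31 + 98·716931·3 + 34·2610711·43 + 103·828549·132 = 18099232649.
18099232649 mod 138367683 = 111433859.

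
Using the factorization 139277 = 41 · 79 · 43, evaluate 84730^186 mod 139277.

40828

Mod 41: 84730 ≡ 24; by Fermat, exponent reduces to 186 mod 40 = 26; 24^26 ≡ 33 (mod 41).
Mod 79: 84730 ≡ 42; by Fermat, exponent reduces to 186 mod 78 = 30; 42^30 ≡ 64 (mod 79).
Mod 43: 84730 ≡ 20; by Fermat, exponent reduces to 186 mod 42 = 18; 20^18 ≡ 21 (mod 43).
Combine by CRT: x ≡ 33 (mod 41), x ≡ 64 (mod 79), x ≡ 21 (mod 43) ⇒ x ≡ 40828 (mod 139277).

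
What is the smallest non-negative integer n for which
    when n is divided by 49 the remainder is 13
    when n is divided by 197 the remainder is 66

From n ≡ 13 (mod 49) write n = 13 + 49t. Substituting into n ≡ 66 (mod 197) gives 49t ≡ 53 (mod 197), and since 49⁻¹ ≡ 193 (mod 197), t ≡ 182. Hence n ≡ 13 + 49·182 = 8931 (mod 9653).

8931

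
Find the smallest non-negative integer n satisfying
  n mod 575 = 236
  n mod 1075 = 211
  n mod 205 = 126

gcd(575, 1075) = 25 and 25 | (211 − 236), so the pair is consistent; merging gives n ≡ 16336 (mod 24725), where 24725 = lcm(575, 1075).
gcd(24725, 205) = 5 and 5 | (126 − 16336), so the pair is consistent; merging gives n ≡ 337761 (mod 1013725), where 1013725 = lcm(24725, 205).
The solution is unique modulo lcm(575, 1075, 205) = 1013725.

337761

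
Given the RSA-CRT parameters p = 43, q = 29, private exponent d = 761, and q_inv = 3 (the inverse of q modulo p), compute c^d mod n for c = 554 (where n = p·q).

272

d_p = d mod (p−1) = 761 mod 42 = 5; d_q = d mod (q−1) = 5.
m₁ = c^(d_p) mod p: c ≡ 38 (mod 43), and 38^5 mod 43 = 14.
m₂ = c^(d_q) mod q: c ≡ 3 (mod 29), and 3^5 mod 29 = 11.
h = q_inv·(m₁ − m₂) mod p = 3·(14 − 11) mod 43 = 9.
m = m₂ + h·q = 11 + 9·29 = 272.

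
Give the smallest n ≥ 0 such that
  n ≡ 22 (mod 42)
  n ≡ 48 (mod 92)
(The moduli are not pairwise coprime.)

232

gcd(42, 92) = 2 and 2 | (48 − 22), so the pair is consistent; merging gives n ≡ 232 (mod 1932), where 1932 = lcm(42, 92).
The solution is unique modulo lcm(42, 92) = 1932.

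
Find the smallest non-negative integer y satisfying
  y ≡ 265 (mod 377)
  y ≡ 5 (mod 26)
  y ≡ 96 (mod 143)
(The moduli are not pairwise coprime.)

gcd(377, 26) = 13 and 13 | (5 − 265), so the pair is consistent; merging gives y ≡ 265 (mod 754), where 754 = lcm(377, 26).
gcd(754, 143) = 13 and 13 | (96 − 265), so the pair is consistent; merging gives y ≡ 2527 (mod 8294), where 8294 = lcm(754, 143).
The solution is unique modulo lcm(377, 26, 143) = 8294.

2527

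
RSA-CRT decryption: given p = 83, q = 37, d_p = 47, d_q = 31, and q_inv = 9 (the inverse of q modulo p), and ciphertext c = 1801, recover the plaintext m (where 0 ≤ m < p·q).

2796

m₁ = c^(d_p) mod p: c ≡ 58 (mod 83), and 58^47 mod 83 = 57.
m₂ = c^(d_q) mod q: c ≡ 25 (mod 37), and 25^31 mod 37 = 21.
h = q_inv·(m₁ − m₂) mod p = 9·(57 − 21) mod 83 = 75.
m = m₂ + h·q = 21 + 75·37 = 2796.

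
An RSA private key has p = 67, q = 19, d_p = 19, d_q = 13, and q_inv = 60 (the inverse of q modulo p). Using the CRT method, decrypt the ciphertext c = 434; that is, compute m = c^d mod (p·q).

m₁ = c^(d_p) mod p: c ≡ 32 (mod 67), and 32^19 mod 67 = 46.
m₂ = c^(d_q) mod q: c ≡ 16 (mod 19), and 16^13 mod 19 = 5.
h = q_inv·(m₁ − m₂) mod p = 60·(46 − 5) mod 67 = 48.
m = m₂ + h·q = 5 + 48·19 = 917.

917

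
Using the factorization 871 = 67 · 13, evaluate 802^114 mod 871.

Mod 67: 802 ≡ 65; by Fermat, exponent reduces to 114 mod 66 = 48; 65^48 ≡ 62 (mod 67).
Mod 13: 802 ≡ 9; by Fermat, exponent reduces to 114 mod 12 = 6; 9^6 ≡ 1 (mod 13).
Combine by CRT: x ≡ 62 (mod 67), x ≡ 1 (mod 13) ⇒ x ≡ 196 (mod 871).

196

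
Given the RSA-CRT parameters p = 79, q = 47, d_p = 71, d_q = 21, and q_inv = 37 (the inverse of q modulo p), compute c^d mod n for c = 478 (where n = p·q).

130

m₁ = c^(d_p) mod p: c ≡ 4 (mod 79), and 4^71 mod 79 = 51.
m₂ = c^(d_q) mod q: c ≡ 8 (mod 47), and 8^21 mod 47 = 36.
h = q_inv·(m₁ − m₂) mod p = 37·(51 − 36) mod 79 = 2.
m = m₂ + h·q = 36 + 2·47 = 130.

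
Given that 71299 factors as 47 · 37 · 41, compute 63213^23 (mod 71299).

64953

Mod 47: 63213 ≡ 45; 45^23 ≡ 46 (mod 47).
Mod 37: 63213 ≡ 17; 17^23 ≡ 18 (mod 37).
Mod 41: 63213 ≡ 32; 32^23 ≡ 9 (mod 41).
Combine by CRT: x ≡ 46 (mod 47), x ≡ 18 (mod 37), x ≡ 9 (mod 41) ⇒ x ≡ 64953 (mod 71299).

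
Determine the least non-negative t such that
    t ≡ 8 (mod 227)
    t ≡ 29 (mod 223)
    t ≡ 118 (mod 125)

From t ≡ 8 (mod 227) write t = 8 + 227s. Substituting into t ≡ 29 (mod 223) gives 227s ≡ 21 (mod 223), and since 4⁻¹ ≡ 56 (mod 223), s ≡ 61. Hence t ≡ 8 + 227·61 = 13855 (mod 50621).
From t ≡ 13855 (mod 50621) write t = 13855 + 50621s. Substituting into t ≡ 118 (mod 125) gives 50621s ≡ 13 (mod 125), and since 121⁻¹ ≡ 31 (mod 125), s ≡ 28. Hence t ≡ 13855 + 50621·28 = 1431243 (mod 6327625).

1431243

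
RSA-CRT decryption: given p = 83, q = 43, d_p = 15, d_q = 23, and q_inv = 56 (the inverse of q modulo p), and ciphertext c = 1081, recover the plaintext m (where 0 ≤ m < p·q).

m₁ = c^(d_p) mod p: c ≡ 2 (mod 83), and 2^15 mod 83 = 66.
m₂ = c^(d_q) mod q: c ≡ 6 (mod 43), and 6^23 mod 43 = 36.
h = q_inv·(m₁ − m₂) mod p = 56·(66 − 36) mod 83 = 20.
m = m₂ + h·q = 36 + 20·43 = 896.

896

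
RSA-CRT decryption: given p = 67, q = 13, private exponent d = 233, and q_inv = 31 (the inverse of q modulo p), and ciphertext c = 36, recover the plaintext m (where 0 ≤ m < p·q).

d_p = d mod (p−1) = 233 mod 66 = 35; d_q = d mod (q−1) = 5.
m₁ = c^(d_p) mod p: c ≡ 36 (mod 67), and 36^35 mod 67 = 23.
m₂ = c^(d_q) mod q: c ≡ 10 (mod 13), and 10^5 mod 13 = 4.
h = q_inv·(m₁ − m₂) mod p = 31·(23 − 4) mod 67 = 53.
m = m₂ + h·q = 4 + 53·13 = 693.

693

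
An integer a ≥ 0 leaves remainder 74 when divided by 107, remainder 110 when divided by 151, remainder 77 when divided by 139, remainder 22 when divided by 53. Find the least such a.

The moduli are pairwise coprime; N = 107·151·139·53 = 119028619.
N/107 = 1112417; 1112417 ≡ 45 (mod 107); 45·88 ≡ 1, so inverse 88.
N/151 = 788269; 788269 ≡ 49 (mod 151); 49·37 ≡ 1, so inverse 37.
N/139 = 856321; 856321 ≡ 81 (mod 139); 81·127 ≡ 1, so inverse 127.
N/53 = 2245823; 2245823 ≡ 1 (mod 53), inverse 1.
a ≡ 74·1112417·88 + 110·788269·37 + 77·856321·127 + 22·2245823·1 = 18875685499.
18875685499 mod 119028619 = 69163697.

69163697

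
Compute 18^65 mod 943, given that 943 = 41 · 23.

124

Mod 41: 18 ≡ 18; by Fermat, exponent reduces to 65 mod 40 = 25; 18^25 ≡ 1 (mod 41).
Mod 23: 18 ≡ 18; by Fermat, exponent reduces to 65 mod 22 = 21; 18^21 ≡ 9 (mod 23).
Combine by CRT: x ≡ 1 (mod 41), x ≡ 9 (mod 23) ⇒ x ≡ 124 (mod 943).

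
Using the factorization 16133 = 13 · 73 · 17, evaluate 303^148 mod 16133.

Mod 13: 303 ≡ 4; by Fermat, exponent reduces to 148 mod 12 = 4; 4^4 ≡ 9 (mod 13).
Mod 73: 303 ≡ 11; by Fermat, exponent reduces to 148 mod 72 = 4; 11^4 ≡ 41 (mod 73).
Mod 17: 303 ≡ 14; by Fermat, exponent reduces to 148 mod 16 = 4; 14^4 ≡ 13 (mod 17).
Combine by CRT: x ≡ 9 (mod 13), x ≡ 41 (mod 73), x ≡ 13 (mod 17) ⇒ x ≡ 13035 (mod 16133).

13035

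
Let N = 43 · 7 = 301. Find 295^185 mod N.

50

Mod 43: 295 ≡ 37; by Fermat, exponent reduces to 185 mod 42 = 17; 37^17 ≡ 7 (mod 43).
Mod 7: 295 ≡ 1; by Fermat, exponent reduces to 185 mod 6 = 5; 1^5 ≡ 1 (mod 7).
Combine by CRT: x ≡ 7 (mod 43), x ≡ 1 (mod 7) ⇒ x ≡ 50 (mod 301).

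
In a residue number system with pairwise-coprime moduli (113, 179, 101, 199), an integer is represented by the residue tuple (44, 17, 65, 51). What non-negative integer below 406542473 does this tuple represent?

The moduli are pairwise coprime; N = 113·179·101·199 = 406542473.
N/113 = 3597721; 3597721 ≡ 27 (mod 113); 27·67 ≡ 1, so inverse 67.
N/179 = 2271187; 2271187 ≡ 35 (mod 179); 35·133 ≡ 1, so inverse 133.
N/101 = 4025173; 4025173 ≡ 20 (mod 101); 20·96 ≡ 1, so inverse 96.
N/199 = 2042927; 2042927 ≡ 192 (mod 199); 192·142 ≡ 1, so inverse 142.
x ≡ 44·3597721·67 + 17·2271187·133 + 65·4025173·96 + 51·2042927·142 = 55653192169.
55653192169 mod 406542473 = 363415841.

363415841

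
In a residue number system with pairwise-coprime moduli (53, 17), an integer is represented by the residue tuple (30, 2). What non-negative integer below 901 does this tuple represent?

Combine the congruences pairwise.
From x ≡ 30 (mod 53) write x = 30 + 53t. Substituting into x ≡ 2 (mod 17) gives 53t ≡ 6 (mod 17), and since 2⁻¹ ≡ 9 (mod 17), t ≡ 3. Hence x ≡ 30 + 53·3 = 189 (mod 901).

189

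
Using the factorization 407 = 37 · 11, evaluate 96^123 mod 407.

Mod 37: 96 ≡ 22; by Fermat, exponent reduces to 123 mod 36 = 15; 22^15 ≡ 14 (mod 37).
Mod 11: 96 ≡ 8; by Fermat, exponent reduces to 123 mod 10 = 3; 8^3 ≡ 6 (mod 11).
Combine by CRT: x ≡ 14 (mod 37), x ≡ 6 (mod 11) ⇒ x ≡ 347 (mod 407).

347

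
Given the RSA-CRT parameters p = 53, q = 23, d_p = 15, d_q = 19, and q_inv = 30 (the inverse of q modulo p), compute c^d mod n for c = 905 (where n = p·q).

832

m₁ = c^(d_p) mod p: c ≡ 4 (mod 53), and 4^15 mod 53 = 37.
m₂ = c^(d_q) mod q: c ≡ 8 (mod 23), and 8^19 mod 23 = 4.
h = q_inv·(m₁ − m₂) mod p = 30·(37 − 4) mod 53 = 36.
m = m₂ + h·q = 4 + 36·23 = 832.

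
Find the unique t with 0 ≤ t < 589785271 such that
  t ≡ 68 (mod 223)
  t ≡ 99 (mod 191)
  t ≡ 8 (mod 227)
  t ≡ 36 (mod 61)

142855875

From t ≡ 68 (mod 223) write t = 68 + 223s. Substituting into t ≡ 99 (mod 191) gives 223s ≡ 31 (mod 191), and since 32⁻¹ ≡ 6 (mod 191), s ≡ 186. Hence t ≡ 68 + 223·186 = 41546 (mod 42593).
From t ≡ 41546 (mod 42593) write t = 41546 + 42593s. Substituting into t ≡ 8 (mod 227) gives 42593s ≡ 3 (mod 227), and since 144⁻¹ ≡ 134 (mod 227), s ≡ 175. Hence t ≡ 41546 + 42593·175 = 7495321 (mod 9668611).
From t ≡ 7495321 (mod 9668611) write t = 7495321 + 9668611s. Substituting into t ≡ 36 (mod 61) gives 9668611s ≡ 29 (mod 61), and since 50⁻¹ ≡ 11 (mod 61), s ≡ 14. Hence t ≡ 7495321 + 9668611·14 = 142855875 (mod 589785271).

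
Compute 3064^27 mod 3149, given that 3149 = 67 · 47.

Mod 67: 3064 ≡ 49; 49^27 ≡ 15 (mod 67).
Mod 47: 3064 ≡ 9; 9^27 ≡ 28 (mod 47).
Combine by CRT: x ≡ 15 (mod 67), x ≡ 28 (mod 47) ⇒ x ≡ 216 (mod 3149).

216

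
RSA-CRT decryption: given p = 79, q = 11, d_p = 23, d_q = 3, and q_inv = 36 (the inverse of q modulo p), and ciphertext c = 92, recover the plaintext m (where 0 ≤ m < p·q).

m₁ = c^(d_p) mod p: c ≡ 13 (mod 79), and 13^23 mod 79 = 9.
m₂ = c^(d_q) mod q: c ≡ 4 (mod 11), and 4^3 mod 11 = 9.
h = q_inv·(m₁ − m₂) mod p = 36·(9 − 9) mod 79 = 0.
m = m₂ + h·q = 9 + 0·11 = 9.

9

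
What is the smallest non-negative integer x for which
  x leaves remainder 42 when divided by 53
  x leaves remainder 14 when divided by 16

Combine the congruences pairwise.
From x ≡ 42 (mod 53) write x = 42 + 53t. Substituting into x ≡ 14 (mod 16) gives 53t ≡ 4 (mod 16), and since 5⁻¹ ≡ 13 (mod 16), t ≡ 4. Hence x ≡ 42 + 53·4 = 254 (mod 848).

254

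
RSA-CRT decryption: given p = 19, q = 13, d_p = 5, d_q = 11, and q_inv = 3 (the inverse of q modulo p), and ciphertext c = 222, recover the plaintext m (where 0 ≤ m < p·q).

14

m₁ = c^(d_p) mod p: c ≡ 13 (mod 19), and 13^5 mod 19 = 14.
m₂ = c^(d_q) mod q: c ≡ 1 (mod 13), and 1^11 mod 13 = 1.
h = q_inv·(m₁ − m₂) mod p = 3·(14 − 1) mod 19 = 1.
m = m₂ + h·q = 1 + 1·13 = 14.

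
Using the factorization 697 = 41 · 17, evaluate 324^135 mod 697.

Mod 41: 324 ≡ 37; by Fermat, exponent reduces to 135 mod 40 = 15; 37^15 ≡ 1 (mod 41).
Mod 17: 324 ≡ 1; by Fermat, exponent reduces to 135 mod 16 = 7; 1^7 ≡ 1 (mod 17).
Combine by CRT: x ≡ 1 (mod 41), x ≡ 1 (mod 17) ⇒ x ≡ 1 (mod 697).

1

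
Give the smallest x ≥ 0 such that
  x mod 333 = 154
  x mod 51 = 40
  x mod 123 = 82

gcd(333, 51) = 3 and 3 | (40 − 154), so the pair is consistent; merging gives x ≡ 3151 (mod 5661), where 5661 = lcm(333, 51).
gcd(5661, 123) = 3 and 3 | (82 − 3151), so the pair is consistent; merging gives x ≡ 14473 (mod 232101), where 232101 = lcm(5661, 123).
The solution is unique modulo lcm(333, 51, 123) = 232101.

14473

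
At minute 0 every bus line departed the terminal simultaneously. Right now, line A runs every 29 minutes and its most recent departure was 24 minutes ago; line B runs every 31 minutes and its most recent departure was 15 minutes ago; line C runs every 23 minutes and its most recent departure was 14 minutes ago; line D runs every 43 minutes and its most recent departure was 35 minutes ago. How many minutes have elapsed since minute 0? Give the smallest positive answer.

From t ≡ 24 (mod 29) write t = 24 + 29s. Substituting into t ≡ 15 (mod 31) gives 29s ≡ 22 (mod 31), and since 29⁻¹ ≡ 15 (mod 31), s ≡ 20. Hence t ≡ 24 + 29·20 = 604 (mod 899).
From t ≡ 604 (mod 899) write t = 604 + 899s. Substituting into t ≡ 14 (mod 23) gives 899s ≡ 8 (mod 23), and since 2⁻¹ ≡ 12 (mod 23), s ≡ 4. Hence t ≡ 604 + 899·4 = 4200 (mod 20677).
From t ≡ 4200 (mod 20677) write t = 4200 + 20677s. Substituting into t ≡ 35 (mod 43) gives 20677s ≡ 6 (mod 43), and since 37⁻¹ ≡ 7 (mod 43), s ≡ 42. Hence t ≡ 4200 + 20677·42 = 872634 (mod 889111).

872634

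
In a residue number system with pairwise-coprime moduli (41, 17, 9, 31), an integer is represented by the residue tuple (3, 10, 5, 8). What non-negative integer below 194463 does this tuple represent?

From x ≡ 3 (mod 41) write x = 3 + 41t. Substituting into x ≡ 10 (mod 17) gives 41t ≡ 7 (mod 17), and since 7⁻¹ ≡ 5 (mod 17), t ≡ 1. Hence x ≡ 3 + 41·1 = 44 (mod 697).
From x ≡ 44 (mod 697) write x = 44 + 697t. Substituting into x ≡ 5 (mod 9) gives 697t ≡ 6 (mod 9), and since 4⁻¹ ≡ 7 (mod 9), t ≡ 6. Hence x ≡ 44 + 697·6 = 4226 (mod 6273).
From x ≡ 4226 (mod 6273) write x = 4226 + 6273t. Substituting into x ≡ 8 (mod 31) gives 6273t ≡ 29 (mod 31), and since 11⁻¹ ≡ 17 (mod 31), t ≡ 28. Hence x ≡ 4226 + 6273·28 = 179870 (mod 194463).

179870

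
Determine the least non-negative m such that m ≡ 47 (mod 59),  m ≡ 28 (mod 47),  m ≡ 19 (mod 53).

The moduli are pairwise coprime; N = 59·47·53 = 146969.
N/59 = 2491; 2491 ≡ 13 (mod 59); 13·50 ≡ 1, so inverse 50.
N/47 = 3127; 3127 ≡ 25 (mod 47); 25·32 ≡ 1, so inverse 32.
N/53 = 2773; 2773 ≡ 17 (mod 53); 17·25 ≡ 1, so inverse 25.
m ≡ 47·2491·50 + 28·3127·32 + 19·2773·25 = 9972817.
9972817 mod 146969 = 125894.

125894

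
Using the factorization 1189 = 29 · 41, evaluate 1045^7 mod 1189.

Mod 29: 1045 ≡ 1; 1^7 ≡ 1 (mod 29).
Mod 41: 1045 ≡ 20; 20^7 ≡ 8 (mod 41).
Combine by CRT: x ≡ 1 (mod 29), x ≡ 8 (mod 41) ⇒ x ≡ 1074 (mod 1189).

1074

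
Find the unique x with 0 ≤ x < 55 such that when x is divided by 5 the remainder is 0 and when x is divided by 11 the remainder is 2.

35

Combine the congruences pairwise.
From x ≡ 0 (mod 5) write x = 0 + 5t. Substituting into x ≡ 2 (mod 11) gives 5t ≡ 2 (mod 11), and since 5⁻¹ ≡ 9 (mod 11), t ≡ 7. Hence x ≡ 0 + 5·7 = 35 (mod 55).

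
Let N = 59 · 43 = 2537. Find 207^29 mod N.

Mod 59: 207 ≡ 30; 30^29 ≡ 58 (mod 59).
Mod 43: 207 ≡ 35; 35^29 ≡ 35 (mod 43).
Combine by CRT: x ≡ 58 (mod 59), x ≡ 35 (mod 43) ⇒ x ≡ 766 (mod 2537).

766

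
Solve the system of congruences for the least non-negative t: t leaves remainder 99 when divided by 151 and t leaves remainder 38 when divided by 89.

From t ≡ 99 (mod 151) write t = 99 + 151s. Substituting into t ≡ 38 (mod 89) gives 151s ≡ 28 (mod 89), and since 62⁻¹ ≡ 56 (mod 89), s ≡ 55. Hence t ≡ 99 + 151·55 = 8404 (mod 13439).

8404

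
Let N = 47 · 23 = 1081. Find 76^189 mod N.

Mod 47: 76 ≡ 29; by Fermat, exponent reduces to 189 mod 46 = 5; 29^5 ≡ 20 (mod 47).
Mod 23: 76 ≡ 7; by Fermat, exponent reduces to 189 mod 22 = 13; 7^13 ≡ 20 (mod 23).
Combine by CRT: x ≡ 20 (mod 47), x ≡ 20 (mod 23) ⇒ x ≡ 20 (mod 1081).

20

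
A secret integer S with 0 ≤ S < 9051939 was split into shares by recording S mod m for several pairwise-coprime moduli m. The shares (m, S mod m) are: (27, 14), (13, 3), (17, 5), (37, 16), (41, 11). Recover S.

1140467

The moduli are pairwise coprime; N = 27·13·17·37·41 = 9051939.
N/27 = 335257; 335257 ≡ 25 (mod 27); 25·13 ≡ 1, so inverse 13.
N/13 = 696303; 696303 ≡ 10 (mod 13); 10·4 ≡ 1, so inverse 4.
N/17 = 532467; 532467 ≡ 10 (mod 17); 10·12 ≡ 1, so inverse 12.
N/37 = 244647; 244647 ≡ 3 (mod 37); 3·25 ≡ 1, so inverse 25.
N/41 = 220779; 220779 ≡ 35 (mod 41); 35·34 ≡ 1, so inverse 34.
S ≡ 14·335257·13 + 3·696303·4 + 5·532467·12 + 16·244647·25 + 11·220779·34 = 281750576.
281750576 mod 9051939 = 1140467.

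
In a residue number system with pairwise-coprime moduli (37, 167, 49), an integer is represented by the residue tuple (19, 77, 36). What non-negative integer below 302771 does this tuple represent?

11600

The moduli are pairwise coprime; N = 37·167·49 = 302771.
N/37 = 8183; 8183 ≡ 6 (mod 37); 6·31 ≡ 1, so inverse 31.
N/167 = 1813; 1813 ≡ 143 (mod 167); 143·160 ≡ 1, so inverse 160.
N/49 = 6179; 6179 ≡ 5 (mod 49); 5·10 ≡ 1, so inverse 10.
x ≡ 19·8183·31 + 77·1813·160 + 36·6179·10 = 29380387.
29380387 mod 302771 = 11600.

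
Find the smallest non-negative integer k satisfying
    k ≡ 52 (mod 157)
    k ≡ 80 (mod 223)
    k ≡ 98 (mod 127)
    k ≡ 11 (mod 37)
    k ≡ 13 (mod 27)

697268452

The moduli are pairwise coprime; N = 157·223·127·37·27 = 4441950603.
N/157 = 28292679; 28292679 ≡ 23 (mod 157); 23·41 ≡ 1, so inverse 41.
N/223 = 19919061; 19919061 ≡ 32 (mod 223); 32·7 ≡ 1, so inverse 7.
N/127 = 34975989; 34975989 ≡ 62 (mod 127); 62·84 ≡ 1, so inverse 84.
N/37 = 120052719; 120052719 ≡ 3 (mod 37); 3·25 ≡ 1, so inverse 25.
N/27 = 164516689; 164516689 ≡ 19 (mod 27); 19·10 ≡ 1, so inverse 10.
k ≡ 52·28292679·41 + 80·19919061·7 + 98·34975989·84 + 11·120052719·25 + 13·164516689·10 = 413798674531.
413798674531 mod 4441950603 = 697268452.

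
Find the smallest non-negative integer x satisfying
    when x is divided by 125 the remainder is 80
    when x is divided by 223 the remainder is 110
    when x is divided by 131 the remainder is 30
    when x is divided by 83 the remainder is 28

83879330

From x ≡ 80 (mod 125) write x = 80 + 125t. Substituting into x ≡ 110 (mod 223) gives 125t ≡ 30 (mod 223), and since 125⁻¹ ≡ 157 (mod 223), t ≡ 27. Hence x ≡ 80 + 125·27 = 3455 (mod 27875).
From x ≡ 3455 (mod 27875) write x = 3455 + 27875t. Substituting into x ≡ 30 (mod 131) gives 27875t ≡ 112 (mod 131), and since 103⁻¹ ≡ 14 (mod 131), t ≡ 127. Hence x ≡ 3455 + 27875·127 = 3543580 (mod 3651625).
From x ≡ 3543580 (mod 3651625) write x = 3543580 + 3651625t. Substituting into x ≡ 28 (mod 83) gives 3651625t ≡ 50 (mod 83), and since 40⁻¹ ≡ 27 (mod 83), t ≡ 22. Hence x ≡ 3543580 + 3651625·22 = 83879330 (mod 303084875).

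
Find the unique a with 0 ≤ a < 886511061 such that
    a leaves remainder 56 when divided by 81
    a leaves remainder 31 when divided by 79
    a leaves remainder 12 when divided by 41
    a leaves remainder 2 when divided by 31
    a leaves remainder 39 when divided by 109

The moduli are pairwise coprime; N = 81·79·41·31·109 = 886511061.
N/81 = 10944581; 10944581 ≡ 23 (mod 81); 23·74 ≡ 1, so inverse 74.
N/79 = 11221659; 11221659 ≡ 25 (mod 79); 25·19 ≡ 1, so inverse 19.
N/41 = 21622221; 21622221 ≡ 10 (mod 41); 10·37 ≡ 1, so inverse 37.
N/31 = 28597131; 28597131 ≡ 3 (mod 31); 3·21 ≡ 1, so inverse 21.
N/109 = 8133129; 8133129 ≡ 94 (mod 109); 94·29 ≡ 1, so inverse 29.
a ≡ 56·10944581·74 + 31·11221659·19 + 12·21622221·37 + 2·28597131·21 + 39·8133129·29 = 71963815340.
71963815340 mod 886511061 = 156419399.

156419399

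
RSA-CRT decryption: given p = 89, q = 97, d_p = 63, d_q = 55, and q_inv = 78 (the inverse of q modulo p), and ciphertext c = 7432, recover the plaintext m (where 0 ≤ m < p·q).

3657

m₁ = c^(d_p) mod p: c ≡ 45 (mod 89), and 45^63 mod 89 = 8.
m₂ = c^(d_q) mod q: c ≡ 60 (mod 97), and 60^55 mod 97 = 68.
h = q_inv·(m₁ − m₂) mod p = 78·(8 − 68) mod 89 = 37.
m = m₂ + h·q = 68 + 37·97 = 3657.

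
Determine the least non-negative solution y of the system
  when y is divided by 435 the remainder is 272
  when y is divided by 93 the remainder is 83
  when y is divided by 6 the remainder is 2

12452

gcd(435, 93) = 3 and 3 | (83 − 272), so the pair is consistent; merging gives y ≡ 12452 (mod 13485), where 13485 = lcm(435, 93).
gcd(13485, 6) = 3 and 3 | (2 − 12452), so the pair is consistent; merging gives y ≡ 12452 (mod 26970), where 26970 = lcm(13485, 6).
The solution is unique modulo lcm(435, 93, 6) = 26970.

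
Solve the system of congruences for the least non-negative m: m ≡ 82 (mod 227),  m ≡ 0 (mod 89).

11659

Combine the congruences pairwise.
From m ≡ 82 (mod 227) write m = 82 + 227t. Substituting into m ≡ 0 (mod 89) gives 227t ≡ 7 (mod 89), and since 49⁻¹ ≡ 20 (mod 89), t ≡ 51. Hence m ≡ 82 + 227·51 = 11659 (mod 20203).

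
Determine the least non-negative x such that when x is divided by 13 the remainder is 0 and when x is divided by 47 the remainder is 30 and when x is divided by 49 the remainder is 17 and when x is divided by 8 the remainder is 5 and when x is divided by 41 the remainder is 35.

The moduli are pairwise coprime; N = 13·47·49·8·41 = 9819992.
N/13 = 755384; 755384 ≡ 6 (mod 13); 6·11 ≡ 1, so inverse 11.
N/47 = 208936; 208936 ≡ 21 (mod 47); 21·9 ≡ 1, so inverse 9.
N/49 = 200408; 200408 ≡ 47 (mod 49); 47·24 ≡ 1, so inverse 24.
N/8 = 1227499; 1227499 ≡ 3 (mod 8); 3·3 ≡ 1, so inverse 3.
N/41 = 239512; 239512 ≡ 31 (mod 41); 31·4 ≡ 1, so inverse 4.
x ≡ 0·755384·11 + 30·208936·9 + 17·200408·24 + 5·1227499·3 + 35·239512·4 = 190123349.
190123349 mod 9819992 = 3543501.

3543501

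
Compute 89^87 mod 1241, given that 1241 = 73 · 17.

64

Mod 73: 89 ≡ 16; by Fermat, exponent reduces to 87 mod 72 = 15; 16^15 ≡ 64 (mod 73).
Mod 17: 89 ≡ 4; by Fermat, exponent reduces to 87 mod 16 = 7; 4^7 ≡ 13 (mod 17).
Combine by CRT: x ≡ 64 (mod 73), x ≡ 13 (mod 17) ⇒ x ≡ 64 (mod 1241).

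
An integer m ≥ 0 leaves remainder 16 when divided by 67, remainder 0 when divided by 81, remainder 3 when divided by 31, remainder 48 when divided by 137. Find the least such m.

17674281

Combine the congruences pairwise.
From m ≡ 16 (mod 67) write m = 16 + 67t. Substituting into m ≡ 0 (mod 81) gives 67t ≡ 65 (mod 81), and since 67⁻¹ ≡ 52 (mod 81), t ≡ 59. Hence m ≡ 16 + 67·59 = 3969 (mod 5427).
From m ≡ 3969 (mod 5427) write m = 3969 + 5427t. Substituting into m ≡ 3 (mod 31) gives 5427t ≡ 2 (mod 31), and since 2⁻¹ ≡ 16 (mod 31), t ≡ 1. Hence m ≡ 3969 + 5427·1 = 9396 (mod 168237).
From m ≡ 9396 (mod 168237) write m = 9396 + 168237t. Substituting into m ≡ 48 (mod 137) gives 168237t ≡ 105 (mod 137), and since 1⁻¹ ≡ 1 (mod 137), t ≡ 105. Hence m ≡ 9396 + 168237·105 = 17674281 (mod 23048469).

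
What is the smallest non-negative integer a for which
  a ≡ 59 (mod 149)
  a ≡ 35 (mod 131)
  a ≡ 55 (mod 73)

949785

The moduli are pairwise coprime; N = 149·131·73 = 1424887.
N/149 = 9563; 9563 ≡ 27 (mod 149); 27·138 ≡ 1, so inverse 138.
N/131 = 10877; 10877 ≡ 4 (mod 131); 4·33 ≡ 1, so inverse 33.
N/73 = 19519; 19519 ≡ 28 (mod 73); 28·60 ≡ 1, so inverse 60.
a ≡ 59·9563·138 + 35·10877·33 + 55·19519·60 = 154837581.
154837581 mod 1424887 = 949785.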